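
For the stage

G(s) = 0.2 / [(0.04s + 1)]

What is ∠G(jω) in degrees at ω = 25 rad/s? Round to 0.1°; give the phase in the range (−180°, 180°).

At ω = 25 rad/s:
pole (1 + j25·0.04) = 1 + j1 → |·| ≈ 1.4142, ∠ ≈ 45.00°
∠G = (0°) − (45.00°) = -45.00°

-45.0°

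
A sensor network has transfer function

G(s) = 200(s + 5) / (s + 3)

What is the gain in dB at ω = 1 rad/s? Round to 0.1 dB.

At s = jω = j1:
zero (s+5): 5 + j1 → |·| = √(5²+1²) = √26 ≈ 5.099, ∠ = arctan(1/5) ≈ 11.31°
pole (s+3): 3 + j1 → |·| = √(3²+1²) = √10 ≈ 3.1623, ∠ = arctan(1/3) ≈ 18.43°
|G| = 200 · 5.099 / 3.1623 ≈ 322.49
Gain = 20 log₁₀(322.49) ≈ 50.17 dB

50.2 dB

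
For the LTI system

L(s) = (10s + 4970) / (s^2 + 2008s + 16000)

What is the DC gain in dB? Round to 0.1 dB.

L(0) = 4970 / 16000 ≈ 0.31062
20 log₁₀(0.31062) ≈ -10.16 dB

-10.2 dB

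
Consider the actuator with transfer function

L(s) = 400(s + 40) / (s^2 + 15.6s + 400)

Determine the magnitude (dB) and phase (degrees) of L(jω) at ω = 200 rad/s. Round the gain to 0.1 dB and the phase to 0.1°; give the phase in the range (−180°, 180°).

6.3 dB, -96.8°

At s = jω = j200:
zero (s+40): 40 + j200 → |·| = √(40²+200²) = √41600 ≈ 203.96, ∠ = arctan(200/40) ≈ 78.69°
quadratic: (j200)² + 15.6·j200 + 400 = -39600 + j3120 → |·| ≈ 39723, ∠ ≈ 175.50°
|L| = 400 · 203.96 / 39723 ≈ 2.0538
Gain = 20 log₁₀(2.0538) ≈ 6.25 dB
∠L = 78.69° − 175.50° = -96.81°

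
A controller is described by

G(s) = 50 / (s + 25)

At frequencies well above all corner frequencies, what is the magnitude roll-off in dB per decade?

-20 dB/decade

Each pole contributes −20 dB/decade at high frequency; each zero contributes +20 dB/decade.
Net: 0 zero(s) − 1 pole(s) → -20 dB/decade.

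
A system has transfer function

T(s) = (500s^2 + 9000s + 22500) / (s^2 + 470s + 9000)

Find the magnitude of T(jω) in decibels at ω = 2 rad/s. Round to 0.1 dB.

Substitute s = j2:
Numerator: 500(j2)^2 + 9000(j2) + 22500 = 20500 + j18000
Denominator: (j2)^2 + 470(j2) + 9000 = 8996 + j940
|N| = √(20500² + 18000²) ≈ 27281, ∠N ≈ 41.28°
|D| = √(8996² + 940²) ≈ 9045, ∠D ≈ 5.97°
|T| = 27281 / 9045 ≈ 3.0161
Gain = 20 log₁₀(3.0161) ≈ 9.59 dB

9.6 dB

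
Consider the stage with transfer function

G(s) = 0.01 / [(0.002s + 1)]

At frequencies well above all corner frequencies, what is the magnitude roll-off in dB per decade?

-20 dB/decade

Each pole contributes −20 dB/decade at high frequency; each zero contributes +20 dB/decade.
Net: 0 zero(s) − 1 pole(s) → -20 dB/decade.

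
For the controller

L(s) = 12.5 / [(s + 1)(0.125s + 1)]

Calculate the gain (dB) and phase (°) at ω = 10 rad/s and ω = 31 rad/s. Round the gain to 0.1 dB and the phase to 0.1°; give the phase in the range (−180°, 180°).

At ω = 10 rad/s:
pole (1 + j10·1) = 1 + j10 → |·| ≈ 10.05, ∠ ≈ 84.29°
pole (1 + j10·0.125) = 1 + j1.25 → |·| ≈ 1.6008, ∠ ≈ 51.34°
|L| = 12.5 · 1 / (10.05 · 1.6008) ≈ 0.77697
Gain = 20 log₁₀(0.77697) ≈ -2.19 dB
∠L = (0°) − (84.29° + 51.34°) = -135.63°

At ω = 31 rad/s:
pole (1 + j31·1) = 1 + j31 → |·| ≈ 31.016, ∠ ≈ 88.15°
pole (1 + j31·0.125) = 1 + j3.875 → |·| ≈ 4.002, ∠ ≈ 75.53°
|L| = 12.5 · 1 / (31.016 · 4.002) ≈ 0.1007
Gain = 20 log₁₀(0.1007) ≈ -19.94 dB
∠L = (0°) − (88.15° + 75.53°) = -163.68°

ω = 10: -2.2 dB, -135.6°; ω = 31: -19.9 dB, -163.7°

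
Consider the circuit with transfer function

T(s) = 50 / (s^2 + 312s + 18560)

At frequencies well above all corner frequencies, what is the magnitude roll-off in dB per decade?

-40 dB/decade

Each pole contributes −20 dB/decade at high frequency; each zero contributes +20 dB/decade.
Net: 0 zero(s) − 2 pole(s) → -40 dB/decade.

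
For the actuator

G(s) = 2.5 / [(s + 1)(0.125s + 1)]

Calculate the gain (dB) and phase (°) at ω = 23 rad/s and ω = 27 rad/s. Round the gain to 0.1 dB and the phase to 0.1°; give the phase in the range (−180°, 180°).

At ω = 23 rad/s:
pole (1 + j23·1) = 1 + j23 → |·| ≈ 23.022, ∠ ≈ 87.51°
pole (1 + j23·0.125) = 1 + j2.875 → |·| ≈ 3.0439, ∠ ≈ 70.82°
|G| = 2.5 · 1 / (23.022 · 3.0439) ≈ 0.035675
Gain = 20 log₁₀(0.035675) ≈ -28.95 dB
∠G = (0°) − (87.51° + 70.82°) = -158.33°

At ω = 27 rad/s:
pole (1 + j27·1) = 1 + j27 → |·| ≈ 27.019, ∠ ≈ 87.88°
pole (1 + j27·0.125) = 1 + j3.375 → |·| ≈ 3.52, ∠ ≈ 73.50°
|G| = 2.5 · 1 / (27.019 · 3.52) ≈ 0.026286
Gain = 20 log₁₀(0.026286) ≈ -31.61 dB
∠G = (0°) − (87.88° + 73.50°) = -161.38°

ω = 23: -29.0 dB, -158.3°; ω = 27: -31.6 dB, -161.4°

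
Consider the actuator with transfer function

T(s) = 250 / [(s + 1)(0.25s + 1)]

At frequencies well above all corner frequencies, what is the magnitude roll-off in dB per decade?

Each pole contributes −20 dB/decade at high frequency; each zero contributes +20 dB/decade.
Net: 0 zero(s) − 2 pole(s) → -40 dB/decade.

-40 dB/decade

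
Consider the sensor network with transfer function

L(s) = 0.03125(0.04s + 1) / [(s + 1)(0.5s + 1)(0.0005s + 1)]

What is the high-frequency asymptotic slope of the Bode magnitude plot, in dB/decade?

-40 dB/decade

Each pole contributes −20 dB/decade at high frequency; each zero contributes +20 dB/decade.
Net: 1 zero(s) − 3 pole(s) → -40 dB/decade.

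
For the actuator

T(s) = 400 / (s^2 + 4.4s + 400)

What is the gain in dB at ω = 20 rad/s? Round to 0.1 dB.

13.2 dB

At s = jω = j20:
quadratic: (j20)² + 4.4·j20 + 400 = 0 + j88 → |·| ≈ 88, ∠ ≈ 90.00°
|T| = 400 / 88 ≈ 4.5455
Gain = 20 log₁₀(4.5455) ≈ 13.15 dB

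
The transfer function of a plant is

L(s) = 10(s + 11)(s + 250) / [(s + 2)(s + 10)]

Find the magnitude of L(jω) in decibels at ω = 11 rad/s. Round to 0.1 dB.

47.4 dB

At s = jω = j11:
zero (s+11): 11 + j11 → |·| = √(11²+11²) = √242 ≈ 15.556, ∠ = arctan(11/11) ≈ 45.00°
zero (s+250): 250 + j11 → |·| = √(250²+11²) = √62621 ≈ 250.24, ∠ = arctan(11/250) ≈ 2.52°
pole (s+2): 2 + j11 → |·| = √(2²+11²) = √125 ≈ 11.18, ∠ = arctan(11/2) ≈ 79.70°
pole (s+10): 10 + j11 → |·| = √(10²+11²) = √221 ≈ 14.866, ∠ = arctan(11/10) ≈ 47.73°
|L| = 10 · 3892.7 / 166.2 ≈ 234.22
Gain = 20 log₁₀(234.22) ≈ 47.39 dB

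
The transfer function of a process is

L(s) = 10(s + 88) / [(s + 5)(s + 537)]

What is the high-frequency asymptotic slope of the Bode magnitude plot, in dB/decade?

-20 dB/decade

Each pole contributes −20 dB/decade at high frequency; each zero contributes +20 dB/decade.
Net: 1 zero(s) − 2 pole(s) → -20 dB/decade.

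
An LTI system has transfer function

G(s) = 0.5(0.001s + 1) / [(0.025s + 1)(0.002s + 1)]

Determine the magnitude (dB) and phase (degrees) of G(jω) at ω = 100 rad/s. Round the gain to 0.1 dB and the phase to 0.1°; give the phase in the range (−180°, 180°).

-14.8 dB, -73.8°

At ω = 100 rad/s:
zero (1 + j100·0.001) = 1 + j0.1 → |·| ≈ 1.005, ∠ ≈ 5.71°
pole (1 + j100·0.025) = 1 + j2.5 → |·| ≈ 2.6926, ∠ ≈ 68.20°
pole (1 + j100·0.002) = 1 + j0.2 → |·| ≈ 1.0198, ∠ ≈ 11.31°
|G| = 0.5 · 1.005 / (2.6926 · 1.0198) ≈ 0.183
Gain = 20 log₁₀(0.183) ≈ -14.75 dB
∠G = (5.71°) − (68.20° + 11.31°) = -73.80°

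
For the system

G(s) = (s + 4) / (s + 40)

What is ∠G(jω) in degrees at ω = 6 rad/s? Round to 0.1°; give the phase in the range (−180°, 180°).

At s = jω = j6:
zero (s+4): 4 + j6 → |·| = √(4²+6²) = √52 ≈ 7.2111, ∠ = arctan(6/4) ≈ 56.31°
pole (s+40): 40 + j6 → |·| = √(40²+6²) = √1636 ≈ 40.447, ∠ = arctan(6/40) ≈ 8.53°
∠G = 56.31° − 8.53° = 47.78°

47.8°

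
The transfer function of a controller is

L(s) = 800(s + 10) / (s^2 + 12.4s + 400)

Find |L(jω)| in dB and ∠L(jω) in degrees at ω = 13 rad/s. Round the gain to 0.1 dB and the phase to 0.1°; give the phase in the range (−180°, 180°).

33.4 dB, 17.5°

At s = jω = j13:
zero (s+10): 10 + j13 → |·| = √(10²+13²) = √269 ≈ 16.401, ∠ = arctan(13/10) ≈ 52.43°
quadratic: (j13)² + 12.4·j13 + 400 = 231 + j161.2 → |·| ≈ 281.69, ∠ ≈ 34.91°
|L| = 800 · 16.401 / 281.69 ≈ 46.579
Gain = 20 log₁₀(46.579) ≈ 33.36 dB
∠L = 52.43° − 34.91° = 17.52°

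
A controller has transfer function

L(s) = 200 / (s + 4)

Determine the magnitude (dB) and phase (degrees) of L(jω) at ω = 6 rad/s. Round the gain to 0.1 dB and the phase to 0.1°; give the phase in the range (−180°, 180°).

At s = jω = j6:
pole (s+4): 4 + j6 → |·| = √(4²+6²) = √52 ≈ 7.2111, ∠ = arctan(6/4) ≈ 56.31°
|L| = 200 / 7.2111 ≈ 27.735
Gain = 20 log₁₀(27.735) ≈ 28.86 dB
∠L = 0.00° − 56.31° = -56.31°

28.9 dB, -56.3°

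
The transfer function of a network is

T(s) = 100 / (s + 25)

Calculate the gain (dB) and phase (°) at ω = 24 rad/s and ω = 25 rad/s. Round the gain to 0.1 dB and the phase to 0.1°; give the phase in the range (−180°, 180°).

ω = 24: 9.2 dB, -43.8°; ω = 25: 9.0 dB, -45.0°

Substitute s = j24:
Numerator: 100 = 100 + j0
Denominator: (j24) + 25 = 25 + j24
|N| = √(100² + 0²) ≈ 100, ∠N ≈ 0.00°
|D| = √(25² + 24²) ≈ 34.655, ∠D ≈ 43.83°
|T| = 100 / 34.655 ≈ 2.8856
Gain = 20 log₁₀(2.8856) ≈ 9.20 dB
∠T = 0.00° − 43.83° = -43.83°

Substitute s = j25:
Numerator: 100 = 100 + j0
Denominator: (j25) + 25 = 25 + j25
|N| = √(100² + 0²) ≈ 100, ∠N ≈ 0.00°
|D| = √(25² + 25²) ≈ 35.355, ∠D ≈ 45.00°
|T| = 100 / 35.355 ≈ 2.8285
Gain = 20 log₁₀(2.8285) ≈ 9.03 dB
∠T = 0.00° − 45.00° = -45.00°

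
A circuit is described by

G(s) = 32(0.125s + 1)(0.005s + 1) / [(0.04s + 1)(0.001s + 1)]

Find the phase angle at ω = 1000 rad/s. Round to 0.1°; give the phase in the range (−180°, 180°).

At ω = 1000 rad/s:
zero (1 + j1000·0.125) = 1 + j125 → |·| ≈ 125, ∠ ≈ 89.54°
zero (1 + j1000·0.005) = 1 + j5 → |·| ≈ 5.099, ∠ ≈ 78.69°
pole (1 + j1000·0.04) = 1 + j40 → |·| ≈ 40.012, ∠ ≈ 88.57°
pole (1 + j1000·0.001) = 1 + j1 → |·| ≈ 1.4142, ∠ ≈ 45.00°
∠G = (89.54° + 78.69°) − (88.57° + 45.00°) = 34.66°

34.7°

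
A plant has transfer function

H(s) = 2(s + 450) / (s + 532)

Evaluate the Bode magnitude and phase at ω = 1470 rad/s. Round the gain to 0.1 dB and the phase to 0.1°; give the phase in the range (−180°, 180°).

At s = jω = j1470:
zero (s+450): 450 + j1470 → |·| = √(450²+1470²) = √2363400 ≈ 1537.3, ∠ = arctan(1470/450) ≈ 72.98°
pole (s+532): 532 + j1470 → |·| = √(532²+1470²) = √2443924 ≈ 1563.3, ∠ = arctan(1470/532) ≈ 70.10°
|H| = 2 · 1537.3 / 1563.3 ≈ 1.9667
Gain = 20 log₁₀(1.9667) ≈ 5.87 dB
∠H = 72.98° − 70.10° = 2.88°

5.9 dB, 2.9°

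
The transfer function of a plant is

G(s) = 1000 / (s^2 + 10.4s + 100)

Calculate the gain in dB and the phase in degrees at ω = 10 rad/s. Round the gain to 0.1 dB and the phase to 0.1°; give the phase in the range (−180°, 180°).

At s = jω = j10:
quadratic: (j10)² + 10.4·j10 + 100 = 0 + j104 → |·| ≈ 104, ∠ ≈ 90.00°
|G| = 1000 / 104 ≈ 9.6154
Gain = 20 log₁₀(9.6154) ≈ 19.66 dB
∠G = 0.00° − 90.00° = -90.00°

19.7 dB, -90.0°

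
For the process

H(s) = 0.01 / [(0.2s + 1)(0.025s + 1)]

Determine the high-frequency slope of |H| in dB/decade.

Each pole contributes −20 dB/decade at high frequency; each zero contributes +20 dB/decade.
Net: 0 zero(s) − 2 pole(s) → -40 dB/decade.

-40 dB/decade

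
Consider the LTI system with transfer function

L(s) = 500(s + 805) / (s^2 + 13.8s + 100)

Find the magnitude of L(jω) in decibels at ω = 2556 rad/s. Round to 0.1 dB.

At s = jω = j2556:
zero (s+805): 805 + j2556 → |·| = √(805²+2556²) = √7181161 ≈ 2679.8, ∠ = arctan(2556/805) ≈ 72.52°
quadratic: (j2556)² + 13.8·j2556 + 100 = -6533036 + j35272.8 → |·| ≈ 6.5331e+06, ∠ ≈ 179.69°
|L| = 500 · 2679.8 / 6.5331e+06 ≈ 0.20509
Gain = 20 log₁₀(0.20509) ≈ -13.76 dB

-13.8 dB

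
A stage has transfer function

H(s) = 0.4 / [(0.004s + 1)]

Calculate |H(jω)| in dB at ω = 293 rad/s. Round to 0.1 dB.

At ω = 293 rad/s:
pole (1 + j293·0.004) = 1 + j1.172 → |·| ≈ 1.5406, ∠ ≈ 49.53°
|H| = 0.4 · 1 / (1.5406) ≈ 0.25964
Gain = 20 log₁₀(0.25964) ≈ -11.71 dB

-11.7 dB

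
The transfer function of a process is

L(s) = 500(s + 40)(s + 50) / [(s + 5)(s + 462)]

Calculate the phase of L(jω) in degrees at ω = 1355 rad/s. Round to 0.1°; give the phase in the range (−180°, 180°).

At s = jω = j1355:
zero (s+40): 40 + j1355 → |·| = √(40²+1355²) = √1837625 ≈ 1355.6, ∠ = arctan(1355/40) ≈ 88.31°
zero (s+50): 50 + j1355 → |·| = √(50²+1355²) = √1838525 ≈ 1355.9, ∠ = arctan(1355/50) ≈ 87.89°
pole (s+5): 5 + j1355 → |·| = √(5²+1355²) = √1836050 ≈ 1355, ∠ = arctan(1355/5) ≈ 89.79°
pole (s+462): 462 + j1355 → |·| = √(462²+1355²) = √2049469 ≈ 1431.6, ∠ = arctan(1355/462) ≈ 71.17°
∠L = 176.20° − 160.96° = 15.24°

15.2°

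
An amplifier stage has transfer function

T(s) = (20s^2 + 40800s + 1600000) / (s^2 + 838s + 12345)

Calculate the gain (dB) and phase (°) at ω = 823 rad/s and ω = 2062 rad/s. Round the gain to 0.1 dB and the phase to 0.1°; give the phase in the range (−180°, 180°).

ω = 823: 31.4 dB, -24.4°; ω = 2062: 28.3 dB, -23.1°

Substitute s = j823:
Numerator: 20(j823)^2 + 40800(j823) + 1600000 = -11946580 + j33578400
Denominator: (j823)^2 + 838(j823) + 12345 = -664984 + j689674
|N| = √(11946580² + 33578400²) ≈ 3.564e+07, ∠N ≈ 109.58°
|D| = √(664984² + 689674²) ≈ 9.5805e+05, ∠D ≈ 133.96°
|T| = 3.564e+07 / 9.5805e+05 ≈ 37.201
Gain = 20 log₁₀(37.201) ≈ 31.41 dB
∠T = 109.58° − 133.96° = -24.38°

Substitute s = j2062:
Numerator: 20(j2062)^2 + 40800(j2062) + 1600000 = -83436880 + j84129600
Denominator: (j2062)^2 + 838(j2062) + 12345 = -4239499 + j1727956
|N| = √(83436880² + 84129600²) ≈ 1.1849e+08, ∠N ≈ 134.76°
|D| = √(4239499² + 1727956²) ≈ 4.5781e+06, ∠D ≈ 157.82°
|T| = 1.1849e+08 / 4.5781e+06 ≈ 25.882
Gain = 20 log₁₀(25.882) ≈ 28.26 dB
∠T = 134.76° − 157.82° = -23.06°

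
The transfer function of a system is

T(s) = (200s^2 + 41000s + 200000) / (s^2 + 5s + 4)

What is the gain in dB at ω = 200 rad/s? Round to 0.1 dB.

Substitute s = j200:
Numerator: 200(j200)^2 + 41000(j200) + 200000 = -7800000 + j8200000
Denominator: (j200)^2 + 5(j200) + 4 = -39996 + j1000
|N| = √(7800000² + 8200000²) ≈ 1.1317e+07, ∠N ≈ 133.57°
|D| = √(39996² + 1000²) ≈ 40008, ∠D ≈ 178.57°
|T| = 1.1317e+07 / 40008 ≈ 282.87
Gain = 20 log₁₀(282.87) ≈ 49.03 dB

49.0 dB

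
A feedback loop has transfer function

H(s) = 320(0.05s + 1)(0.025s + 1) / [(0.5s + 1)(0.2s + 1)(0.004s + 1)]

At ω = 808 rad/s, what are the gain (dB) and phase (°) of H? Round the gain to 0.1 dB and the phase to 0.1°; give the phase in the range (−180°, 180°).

At ω = 808 rad/s:
zero (1 + j808·0.05) = 1 + j40.4 → |·| ≈ 40.412, ∠ ≈ 88.58°
zero (1 + j808·0.025) = 1 + j20.2 → |·| ≈ 20.225, ∠ ≈ 87.17°
pole (1 + j808·0.5) = 1 + j404 → |·| ≈ 404, ∠ ≈ 89.86°
pole (1 + j808·0.2) = 1 + j161.6 → |·| ≈ 161.6, ∠ ≈ 89.65°
pole (1 + j808·0.004) = 1 + j3.232 → |·| ≈ 3.3832, ∠ ≈ 72.81°
|H| = 320 · 40.412 · 20.225 / (404 · 161.6 · 3.3832) ≈ 1.1841
Gain = 20 log₁₀(1.1841) ≈ 1.47 dB
∠H = (88.58° + 87.17°) − (89.86° + 89.65° + 72.81°) = -76.57°

1.5 dB, -76.6°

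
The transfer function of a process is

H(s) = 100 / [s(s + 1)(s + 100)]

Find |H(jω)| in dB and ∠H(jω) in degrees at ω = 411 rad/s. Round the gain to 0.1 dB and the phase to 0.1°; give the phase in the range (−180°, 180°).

At s = jω = j411:
pole (s+1): 1 + j411 → |·| = √(1²+411²) = √168922 ≈ 411, ∠ = arctan(411/1) ≈ 89.86°
pole (s+100): 100 + j411 → |·| = √(100²+411²) = √178921 ≈ 422.99, ∠ = arctan(411/100) ≈ 76.33°
pole at origin: |s| = 411, ∠ = 90.00° (in denominator)
|H| = 100 / 7.1452e+07 ≈ 1.3995e-06
Gain = 20 log₁₀(1.3995e-06) ≈ -117.08 dB
∠H = 0.00° − 256.19° = -256.19° ≡ 103.81° (principal value)

-117.1 dB, 103.8°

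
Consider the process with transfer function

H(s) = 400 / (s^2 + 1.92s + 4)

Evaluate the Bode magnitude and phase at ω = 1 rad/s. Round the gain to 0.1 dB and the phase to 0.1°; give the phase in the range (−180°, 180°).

41.0 dB, -32.6°

At s = jω = j1:
quadratic: (j1)² + 1.92·j1 + 4 = 3 + j1.92 → |·| ≈ 3.5618, ∠ ≈ 32.62°
|H| = 400 / 3.5618 ≈ 112.3
Gain = 20 log₁₀(112.3) ≈ 41.01 dB
∠H = 0.00° − 32.62° = -32.62°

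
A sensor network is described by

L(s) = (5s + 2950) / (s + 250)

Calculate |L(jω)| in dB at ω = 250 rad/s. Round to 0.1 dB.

Substitute s = j250:
Numerator: 5(j250) + 2950 = 2950 + j1250
Denominator: (j250) + 250 = 250 + j250
|N| = √(2950² + 1250²) ≈ 3203.9, ∠N ≈ 22.96°
|D| = √(250² + 250²) ≈ 353.55, ∠D ≈ 45.00°
|L| = 3203.9 / 353.55 ≈ 9.0621
Gain = 20 log₁₀(9.0621) ≈ 19.14 dB

19.1 dB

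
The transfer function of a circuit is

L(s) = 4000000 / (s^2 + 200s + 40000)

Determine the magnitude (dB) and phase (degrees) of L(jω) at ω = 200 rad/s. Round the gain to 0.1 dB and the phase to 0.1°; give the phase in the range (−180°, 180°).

40.0 dB, -90.0°

At s = jω = j200:
quadratic: (j200)² + 200·j200 + 40000 = 0 + j40000 → |·| ≈ 40000, ∠ ≈ 90.00°
|L| = 4000000 / 40000 ≈ 100
Gain = 20 log₁₀(100) ≈ 40.00 dB
∠L = 0.00° − 90.00° = -90.00°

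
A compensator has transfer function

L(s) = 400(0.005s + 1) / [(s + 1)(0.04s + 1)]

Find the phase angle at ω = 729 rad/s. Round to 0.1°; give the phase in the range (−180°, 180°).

-103.3°

At ω = 729 rad/s:
zero (1 + j729·0.005) = 1 + j3.645 → |·| ≈ 3.7797, ∠ ≈ 74.66°
pole (1 + j729·1) = 1 + j729 → |·| ≈ 729, ∠ ≈ 89.92°
pole (1 + j729·0.04) = 1 + j29.16 → |·| ≈ 29.177, ∠ ≈ 88.04°
∠L = (74.66°) − (89.92° + 88.04°) = -103.30°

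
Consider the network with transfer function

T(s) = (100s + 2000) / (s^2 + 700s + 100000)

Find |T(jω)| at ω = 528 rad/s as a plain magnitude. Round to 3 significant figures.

Substitute s = j528:
Numerator: 100(j528) + 2000 = 2000 + j52800
Denominator: (j528)^2 + 700(j528) + 100000 = -178784 + j369600
|N| = √(2000² + 52800²) ≈ 52838, ∠N ≈ 87.83°
|D| = √(178784² + 369600²) ≈ 4.1057e+05, ∠D ≈ 115.81°
|T| = 52838 / 4.1057e+05 ≈ 0.12869

0.129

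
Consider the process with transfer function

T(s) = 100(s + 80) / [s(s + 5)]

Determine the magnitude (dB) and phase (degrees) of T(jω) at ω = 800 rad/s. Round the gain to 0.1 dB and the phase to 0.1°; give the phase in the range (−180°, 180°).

At s = jω = j800:
zero (s+80): 80 + j800 → |·| = √(80²+800²) = √646400 ≈ 803.99, ∠ = arctan(800/80) ≈ 84.29°
pole (s+5): 5 + j800 → |·| = √(5²+800²) = √640025 ≈ 800.02, ∠ = arctan(800/5) ≈ 89.64°
pole at origin: |s| = 800, ∠ = 90.00° (in denominator)
|T| = 100 · 803.99 / 6.4002e+05 ≈ 0.12562
Gain = 20 log₁₀(0.12562) ≈ -18.02 dB
∠T = 84.29° − 179.64° = -95.35°

-18.0 dB, -95.4°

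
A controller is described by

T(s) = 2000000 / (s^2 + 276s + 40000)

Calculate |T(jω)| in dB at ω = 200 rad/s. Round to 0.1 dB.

At s = jω = j200:
quadratic: (j200)² + 276·j200 + 40000 = 0 + j55200 → |·| ≈ 55200, ∠ ≈ 90.00°
|T| = 2000000 / 55200 ≈ 36.232
Gain = 20 log₁₀(36.232) ≈ 31.18 dB

31.2 dB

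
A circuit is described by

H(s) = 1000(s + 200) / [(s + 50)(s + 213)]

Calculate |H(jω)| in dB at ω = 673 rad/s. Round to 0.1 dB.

3.4 dB

At s = jω = j673:
zero (s+200): 200 + j673 → |·| = √(200²+673²) = √492929 ≈ 702.09, ∠ = arctan(673/200) ≈ 73.45°
pole (s+50): 50 + j673 → |·| = √(50²+673²) = √455429 ≈ 674.85, ∠ = arctan(673/50) ≈ 85.75°
pole (s+213): 213 + j673 → |·| = √(213²+673²) = √498298 ≈ 705.9, ∠ = arctan(673/213) ≈ 72.44°
|H| = 1000 · 702.09 / 4.7638e+05 ≈ 1.4738
Gain = 20 log₁₀(1.4738) ≈ 3.37 dB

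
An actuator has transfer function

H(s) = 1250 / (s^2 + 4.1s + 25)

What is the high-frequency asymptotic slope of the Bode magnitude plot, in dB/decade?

-40 dB/decade

Each pole contributes −20 dB/decade at high frequency; each zero contributes +20 dB/decade.
Net: 0 zero(s) − 2 pole(s) → -40 dB/decade.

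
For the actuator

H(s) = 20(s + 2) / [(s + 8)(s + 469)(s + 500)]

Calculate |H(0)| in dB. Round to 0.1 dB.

H(0) = 20·2 / (8·469·500) ≈ 2.1322e-05
20 log₁₀(2.1322e-05) ≈ -93.42 dB

-93.4 dB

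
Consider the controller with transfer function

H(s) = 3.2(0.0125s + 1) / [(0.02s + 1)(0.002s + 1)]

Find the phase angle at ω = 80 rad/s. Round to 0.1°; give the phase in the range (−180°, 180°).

-22.1°

At ω = 80 rad/s:
zero (1 + j80·0.0125) = 1 + j1 → |·| ≈ 1.4142, ∠ ≈ 45.00°
pole (1 + j80·0.02) = 1 + j1.6 → |·| ≈ 1.8868, ∠ ≈ 57.99°
pole (1 + j80·0.002) = 1 + j0.16 → |·| ≈ 1.0127, ∠ ≈ 9.09°
∠H = (45.00°) − (57.99° + 9.09°) = -22.08°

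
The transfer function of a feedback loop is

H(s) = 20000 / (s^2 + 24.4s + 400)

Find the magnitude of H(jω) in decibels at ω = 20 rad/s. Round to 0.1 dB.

At s = jω = j20:
quadratic: (j20)² + 24.4·j20 + 400 = 0 + j488 → |·| ≈ 488, ∠ ≈ 90.00°
|H| = 20000 / 488 ≈ 40.984
Gain = 20 log₁₀(40.984) ≈ 32.25 dB

32.3 dB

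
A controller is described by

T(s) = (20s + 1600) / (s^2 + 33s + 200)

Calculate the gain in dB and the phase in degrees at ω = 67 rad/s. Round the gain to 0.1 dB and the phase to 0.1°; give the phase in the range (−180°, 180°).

Substitute s = j67:
Numerator: 20(j67) + 1600 = 1600 + j1340
Denominator: (j67)^2 + 33(j67) + 200 = -4289 + j2211
|N| = √(1600² + 1340²) ≈ 2087, ∠N ≈ 39.95°
|D| = √(4289² + 2211²) ≈ 4825.4, ∠D ≈ 152.73°
|T| = 2087 / 4825.4 ≈ 0.4325
Gain = 20 log₁₀(0.4325) ≈ -7.28 dB
∠T = 39.95° − 152.73° = -112.78°

-7.3 dB, -112.8°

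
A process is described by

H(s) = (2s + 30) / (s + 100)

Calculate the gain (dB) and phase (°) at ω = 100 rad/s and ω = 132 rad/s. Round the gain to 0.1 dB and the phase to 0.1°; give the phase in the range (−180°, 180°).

ω = 100: 3.1 dB, 36.5°; ω = 132: 4.1 dB, 30.7°

Substitute s = j100:
Numerator: 2(j100) + 30 = 30 + j200
Denominator: (j100) + 100 = 100 + j100
|N| = √(30² + 200²) ≈ 202.24, ∠N ≈ 81.47°
|D| = √(100² + 100²) ≈ 141.42, ∠D ≈ 45.00°
|H| = 202.24 / 141.42 ≈ 1.4301
Gain = 20 log₁₀(1.4301) ≈ 3.11 dB
∠H = 81.47° − 45.00° = 36.47°

Substitute s = j132:
Numerator: 2(j132) + 30 = 30 + j264
Denominator: (j132) + 100 = 100 + j132
|N| = √(30² + 264²) ≈ 265.7, ∠N ≈ 83.52°
|D| = √(100² + 132²) ≈ 165.6, ∠D ≈ 52.85°
|H| = 265.7 / 165.6 ≈ 1.6045
Gain = 20 log₁₀(1.6045) ≈ 4.11 dB
∠H = 83.52° − 52.85° = 30.67°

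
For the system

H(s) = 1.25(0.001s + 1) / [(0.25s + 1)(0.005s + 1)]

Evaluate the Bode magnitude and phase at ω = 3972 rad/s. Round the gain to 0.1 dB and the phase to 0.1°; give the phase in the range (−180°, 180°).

-71.7 dB, -101.2°

At ω = 3972 rad/s:
zero (1 + j3972·0.001) = 1 + j3.972 → |·| ≈ 4.0959, ∠ ≈ 75.87°
pole (1 + j3972·0.25) = 1 + j993 → |·| ≈ 993, ∠ ≈ 89.94°
pole (1 + j3972·0.005) = 1 + j19.86 → |·| ≈ 19.885, ∠ ≈ 87.12°
|H| = 1.25 · 4.0959 / (993 · 19.885) ≈ 0.00025929
Gain = 20 log₁₀(0.00025929) ≈ -71.72 dB
∠H = (75.87°) − (89.94° + 87.12°) = -101.19°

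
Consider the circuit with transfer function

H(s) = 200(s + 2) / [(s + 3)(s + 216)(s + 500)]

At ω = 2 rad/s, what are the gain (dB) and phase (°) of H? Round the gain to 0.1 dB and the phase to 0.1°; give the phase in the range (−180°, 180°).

-56.8 dB, 10.6°

At s = jω = j2:
zero (s+2): 2 + j2 → |·| = √(2²+2²) = √8 ≈ 2.8284, ∠ = arctan(2/2) ≈ 45.00°
pole (s+3): 3 + j2 → |·| = √(3²+2²) = √13 ≈ 3.6056, ∠ = arctan(2/3) ≈ 33.69°
pole (s+216): 216 + j2 → |·| = √(216²+2²) = √46660 ≈ 216.01, ∠ = arctan(2/216) ≈ 0.53°
pole (s+500): 500 + j2 → |·| = √(500²+2²) = √250004 ≈ 500, ∠ = arctan(2/500) ≈ 0.23°
|H| = 200 · 2.8284 / 3.8942e+05 ≈ 0.0014526
Gain = 20 log₁₀(0.0014526) ≈ -56.76 dB
∠H = 45.00° − 34.45° = 10.55°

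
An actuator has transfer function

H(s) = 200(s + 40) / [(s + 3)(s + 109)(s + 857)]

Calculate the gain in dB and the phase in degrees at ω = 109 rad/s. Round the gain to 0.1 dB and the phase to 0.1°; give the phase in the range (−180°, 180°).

-55.9 dB, -70.8°

At s = jω = j109:
zero (s+40): 40 + j109 → |·| = √(40²+109²) = √13481 ≈ 116.11, ∠ = arctan(109/40) ≈ 69.85°
pole (s+3): 3 + j109 → |·| = √(3²+109²) = √11890 ≈ 109.04, ∠ = arctan(109/3) ≈ 88.42°
pole (s+109): 109 + j109 → |·| = √(109²+109²) = √23762 ≈ 154.15, ∠ = arctan(109/109) ≈ 45.00°
pole (s+857): 857 + j109 → |·| = √(857²+109²) = √746330 ≈ 863.9, ∠ = arctan(109/857) ≈ 7.25°
|H| = 200 · 116.11 / 1.4521e+07 ≈ 0.0015992
Gain = 20 log₁₀(0.0015992) ≈ -55.92 dB
∠H = 69.85° − 140.67° = -70.82°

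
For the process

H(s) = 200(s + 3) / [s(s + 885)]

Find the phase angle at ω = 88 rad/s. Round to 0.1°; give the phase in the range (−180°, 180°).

-7.6°

At s = jω = j88:
zero (s+3): 3 + j88 → |·| = √(3²+88²) = √7753 ≈ 88.051, ∠ = arctan(88/3) ≈ 88.05°
pole (s+885): 885 + j88 → |·| = √(885²+88²) = √790969 ≈ 889.36, ∠ = arctan(88/885) ≈ 5.68°
pole at origin: |s| = 88, ∠ = 90.00° (in denominator)
∠H = 88.05° − 95.68° = -7.63°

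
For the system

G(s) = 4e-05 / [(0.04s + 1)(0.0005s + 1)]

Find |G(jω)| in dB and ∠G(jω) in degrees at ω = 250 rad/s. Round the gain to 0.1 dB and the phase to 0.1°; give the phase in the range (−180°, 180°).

At ω = 250 rad/s:
pole (1 + j250·0.04) = 1 + j10 → |·| ≈ 10.05, ∠ ≈ 84.29°
pole (1 + j250·0.0005) = 1 + j0.125 → |·| ≈ 1.0078, ∠ ≈ 7.13°
|G| = 4e-05 · 1 / (10.05 · 1.0078) ≈ 3.9493e-06
Gain = 20 log₁₀(3.9493e-06) ≈ -108.07 dB
∠G = (0°) − (84.29° + 7.13°) = -91.42°

-108.1 dB, -91.4°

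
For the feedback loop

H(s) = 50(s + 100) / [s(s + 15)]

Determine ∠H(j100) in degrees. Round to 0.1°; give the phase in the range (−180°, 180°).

-126.5°

At s = jω = j100:
zero (s+100): 100 + j100 → |·| = √(100²+100²) = √20000 ≈ 141.42, ∠ = arctan(100/100) ≈ 45.00°
pole (s+15): 15 + j100 → |·| = √(15²+100²) = √10225 ≈ 101.12, ∠ = arctan(100/15) ≈ 81.47°
pole at origin: |s| = 100, ∠ = 90.00° (in denominator)
∠H = 45.00° − 171.47° = -126.47°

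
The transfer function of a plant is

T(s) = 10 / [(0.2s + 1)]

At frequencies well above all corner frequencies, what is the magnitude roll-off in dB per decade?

Each pole contributes −20 dB/decade at high frequency; each zero contributes +20 dB/decade.
Net: 0 zero(s) − 1 pole(s) → -20 dB/decade.

-20 dB/decade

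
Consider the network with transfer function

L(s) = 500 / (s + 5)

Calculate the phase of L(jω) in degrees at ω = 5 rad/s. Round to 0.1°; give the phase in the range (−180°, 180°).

At s = jω = j5:
pole (s+5): 5 + j5 → |·| = √(5²+5²) = √50 ≈ 7.0711, ∠ = arctan(5/5) ≈ 45.00°
∠L = 0.00° − 45.00° = -45.00°

-45.0°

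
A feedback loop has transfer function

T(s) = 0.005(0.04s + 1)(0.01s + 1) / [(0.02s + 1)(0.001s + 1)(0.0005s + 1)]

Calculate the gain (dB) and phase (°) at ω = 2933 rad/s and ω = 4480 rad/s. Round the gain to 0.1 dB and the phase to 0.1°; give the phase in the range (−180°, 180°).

ω = 2933: -25.5 dB, -38.3°; ω = 4480: -28.0 dB, -54.3°

At ω = 2933 rad/s:
zero (1 + j2933·0.04) = 1 + j117.32 → |·| ≈ 117.32, ∠ ≈ 89.51°
zero (1 + j2933·0.01) = 1 + j29.33 → |·| ≈ 29.347, ∠ ≈ 88.05°
pole (1 + j2933·0.02) = 1 + j58.66 → |·| ≈ 58.669, ∠ ≈ 89.02°
pole (1 + j2933·0.001) = 1 + j2.933 → |·| ≈ 3.0988, ∠ ≈ 71.17°
pole (1 + j2933·0.0005) = 1 + j1.4665 → |·| ≈ 1.775, ∠ ≈ 55.71°
|T| = 0.005 · 117.32 · 29.347 / (58.669 · 3.0988 · 1.775) ≈ 0.053346
Gain = 20 log₁₀(0.053346) ≈ -25.46 dB
∠T = (89.51° + 88.05°) − (89.02° + 71.17° + 55.71°) = -38.34°

At ω = 4480 rad/s:
zero (1 + j4480·0.04) = 1 + j179.2 → |·| ≈ 179.2, ∠ ≈ 89.68°
zero (1 + j4480·0.01) = 1 + j44.8 → |·| ≈ 44.811, ∠ ≈ 88.72°
pole (1 + j4480·0.02) = 1 + j89.6 → |·| ≈ 89.606, ∠ ≈ 89.36°
pole (1 + j4480·0.001) = 1 + j4.48 → |·| ≈ 4.5903, ∠ ≈ 77.42°
pole (1 + j4480·0.0005) = 1 + j2.24 → |·| ≈ 2.4531, ∠ ≈ 65.94°
|T| = 0.005 · 179.2 · 44.811 / (89.606 · 4.5903 · 2.4531) ≈ 0.039792
Gain = 20 log₁₀(0.039792) ≈ -28.00 dB
∠T = (89.68° + 88.72°) − (89.36° + 77.42° + 65.94°) = -54.32°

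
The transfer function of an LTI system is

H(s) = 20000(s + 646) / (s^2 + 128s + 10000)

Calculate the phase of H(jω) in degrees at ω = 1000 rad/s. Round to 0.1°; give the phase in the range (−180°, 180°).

-115.5°

At s = jω = j1000:
zero (s+646): 646 + j1000 → |·| = √(646²+1000²) = √1417316 ≈ 1190.5, ∠ = arctan(1000/646) ≈ 57.14°
quadratic: (j1000)² + 128·j1000 + 10000 = -990000 + j128000 → |·| ≈ 9.9824e+05, ∠ ≈ 172.63°
∠H = 57.14° − 172.63° = -115.49°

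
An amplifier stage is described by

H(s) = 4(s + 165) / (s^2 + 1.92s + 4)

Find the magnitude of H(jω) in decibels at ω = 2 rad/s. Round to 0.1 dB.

44.7 dB

At s = jω = j2:
zero (s+165): 165 + j2 → |·| = √(165²+2²) = √27229 ≈ 165.01, ∠ = arctan(2/165) ≈ 0.69°
quadratic: (j2)² + 1.92·j2 + 4 = 0 + j3.84 → |·| ≈ 3.84, ∠ ≈ 90.00°
|H| = 4 · 165.01 / 3.84 ≈ 171.89
Gain = 20 log₁₀(171.89) ≈ 44.71 dB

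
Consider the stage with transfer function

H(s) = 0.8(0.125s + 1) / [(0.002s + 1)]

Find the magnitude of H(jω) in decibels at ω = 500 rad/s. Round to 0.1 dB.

31.0 dB

At ω = 500 rad/s:
zero (1 + j500·0.125) = 1 + j62.5 → |·| ≈ 62.508, ∠ ≈ 89.08°
pole (1 + j500·0.002) = 1 + j1 → |·| ≈ 1.4142, ∠ ≈ 45.00°
|H| = 0.8 · 62.508 / (1.4142) ≈ 35.36
Gain = 20 log₁₀(35.36) ≈ 30.97 dB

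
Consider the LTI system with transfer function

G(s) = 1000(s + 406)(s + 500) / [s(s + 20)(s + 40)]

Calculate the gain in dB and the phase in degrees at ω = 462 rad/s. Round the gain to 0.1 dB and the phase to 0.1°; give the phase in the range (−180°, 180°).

12.5 dB, -171.1°

At s = jω = j462:
zero (s+406): 406 + j462 → |·| = √(406²+462²) = √378280 ≈ 615.04, ∠ = arctan(462/406) ≈ 48.69°
zero (s+500): 500 + j462 → |·| = √(500²+462²) = √463444 ≈ 680.77, ∠ = arctan(462/500) ≈ 42.74°
pole (s+20): 20 + j462 → |·| = √(20²+462²) = √213844 ≈ 462.43, ∠ = arctan(462/20) ≈ 87.52°
pole (s+40): 40 + j462 → |·| = √(40²+462²) = √215044 ≈ 463.73, ∠ = arctan(462/40) ≈ 85.05°
pole at origin: |s| = 462, ∠ = 90.00° (in denominator)
|G| = 1000 · 4.187e+05 / 9.9073e+07 ≈ 4.2262
Gain = 20 log₁₀(4.2262) ≈ 12.52 dB
∠G = 91.43° − 262.57° = -171.14°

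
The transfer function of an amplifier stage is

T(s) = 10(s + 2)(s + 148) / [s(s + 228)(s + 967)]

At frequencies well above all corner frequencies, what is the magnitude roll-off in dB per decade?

-20 dB/decade

Each pole contributes −20 dB/decade at high frequency; each zero contributes +20 dB/decade.
Net: 2 zero(s) − 3 pole(s) → -20 dB/decade.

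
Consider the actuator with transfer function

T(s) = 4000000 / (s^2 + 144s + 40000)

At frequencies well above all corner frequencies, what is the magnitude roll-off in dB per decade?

-40 dB/decade

Each pole contributes −20 dB/decade at high frequency; each zero contributes +20 dB/decade.
Net: 0 zero(s) − 2 pole(s) → -40 dB/decade.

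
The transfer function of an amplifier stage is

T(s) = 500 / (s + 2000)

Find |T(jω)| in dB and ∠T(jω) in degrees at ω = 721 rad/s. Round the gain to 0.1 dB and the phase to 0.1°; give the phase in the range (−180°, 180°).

Substitute s = j721:
Numerator: 500 = 500 + j0
Denominator: (j721) + 2000 = 2000 + j721
|N| = √(500² + 0²) ≈ 500, ∠N ≈ 0.00°
|D| = √(2000² + 721²) ≈ 2126, ∠D ≈ 19.82°
|T| = 500 / 2126 ≈ 0.23518
Gain = 20 log₁₀(0.23518) ≈ -12.57 dB
∠T = 0.00° − 19.82° = -19.82°

-12.6 dB, -19.8°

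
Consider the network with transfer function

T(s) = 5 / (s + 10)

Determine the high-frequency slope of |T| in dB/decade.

-20 dB/decade

Each pole contributes −20 dB/decade at high frequency; each zero contributes +20 dB/decade.
Net: 0 zero(s) − 1 pole(s) → -20 dB/decade.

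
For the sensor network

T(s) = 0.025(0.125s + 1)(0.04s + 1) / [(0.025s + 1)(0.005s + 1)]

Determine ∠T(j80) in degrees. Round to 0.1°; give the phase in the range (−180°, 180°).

At ω = 80 rad/s:
zero (1 + j80·0.125) = 1 + j10 → |·| ≈ 10.05, ∠ ≈ 84.29°
zero (1 + j80·0.04) = 1 + j3.2 → |·| ≈ 3.3526, ∠ ≈ 72.65°
pole (1 + j80·0.025) = 1 + j2 → |·| ≈ 2.2361, ∠ ≈ 63.43°
pole (1 + j80·0.005) = 1 + j0.4 → |·| ≈ 1.077, ∠ ≈ 21.80°
∠T = (84.29° + 72.65°) − (63.43° + 21.80°) = 71.71°

71.7°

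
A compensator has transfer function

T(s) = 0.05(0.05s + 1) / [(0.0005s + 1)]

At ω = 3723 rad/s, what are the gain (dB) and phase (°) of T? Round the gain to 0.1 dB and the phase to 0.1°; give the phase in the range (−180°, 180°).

At ω = 3723 rad/s:
zero (1 + j3723·0.05) = 1 + j186.15 → |·| ≈ 186.15, ∠ ≈ 89.69°
pole (1 + j3723·0.0005) = 1 + j1.8615 → |·| ≈ 2.1131, ∠ ≈ 61.76°
|T| = 0.05 · 186.15 / (2.1131) ≈ 4.4047
Gain = 20 log₁₀(4.4047) ≈ 12.88 dB
∠T = (89.69°) − (61.76°) = 27.93°

12.9 dB, 27.9°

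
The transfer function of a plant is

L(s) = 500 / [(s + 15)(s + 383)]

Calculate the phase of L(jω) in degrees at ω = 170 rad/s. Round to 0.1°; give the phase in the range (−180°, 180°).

-108.9°

At s = jω = j170:
pole (s+15): 15 + j170 → |·| = √(15²+170²) = √29125 ≈ 170.66, ∠ = arctan(170/15) ≈ 84.96°
pole (s+383): 383 + j170 → |·| = √(383²+170²) = √175589 ≈ 419.03, ∠ = arctan(170/383) ≈ 23.93°
∠L = 0.00° − 108.89° = -108.89°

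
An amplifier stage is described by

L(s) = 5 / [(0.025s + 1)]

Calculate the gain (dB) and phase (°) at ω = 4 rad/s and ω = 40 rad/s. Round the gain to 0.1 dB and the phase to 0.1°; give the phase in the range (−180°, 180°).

ω = 4: 13.9 dB, -5.7°; ω = 40: 11.0 dB, -45.0°

At ω = 4 rad/s:
pole (1 + j4·0.025) = 1 + j0.1 → |·| ≈ 1.005, ∠ ≈ 5.71°
|L| = 5 · 1 / (1.005) ≈ 4.9751
Gain = 20 log₁₀(4.9751) ≈ 13.94 dB
∠L = (0°) − (5.71°) = -5.71°

At ω = 40 rad/s:
pole (1 + j40·0.025) = 1 + j1 → |·| ≈ 1.4142, ∠ ≈ 45.00°
|L| = 5 · 1 / (1.4142) ≈ 3.5356
Gain = 20 log₁₀(3.5356) ≈ 10.97 dB
∠L = (0°) − (45.00°) = -45.00°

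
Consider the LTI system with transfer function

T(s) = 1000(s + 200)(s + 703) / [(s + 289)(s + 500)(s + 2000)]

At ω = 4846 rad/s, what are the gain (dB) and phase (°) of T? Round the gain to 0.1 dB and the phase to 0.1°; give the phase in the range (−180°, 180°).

-14.4 dB, -68.9°

At s = jω = j4846:
zero (s+200): 200 + j4846 → |·| = √(200²+4846²) = √23523716 ≈ 4850.1, ∠ = arctan(4846/200) ≈ 87.64°
zero (s+703): 703 + j4846 → |·| = √(703²+4846²) = √23977925 ≈ 4896.7, ∠ = arctan(4846/703) ≈ 81.75°
pole (s+289): 289 + j4846 → |·| = √(289²+4846²) = √23567237 ≈ 4854.6, ∠ = arctan(4846/289) ≈ 86.59°
pole (s+500): 500 + j4846 → |·| = √(500²+4846²) = √23733716 ≈ 4871.7, ∠ = arctan(4846/500) ≈ 84.11°
pole (s+2000): 2000 + j4846 → |·| = √(2000²+4846²) = √27483716 ≈ 5242.5, ∠ = arctan(4846/2000) ≈ 67.57°
|T| = 1000 · 2.3749e+07 / 1.2399e+11 ≈ 0.19154
Gain = 20 log₁₀(0.19154) ≈ -14.35 dB
∠T = 169.39° − 238.27° = -68.88°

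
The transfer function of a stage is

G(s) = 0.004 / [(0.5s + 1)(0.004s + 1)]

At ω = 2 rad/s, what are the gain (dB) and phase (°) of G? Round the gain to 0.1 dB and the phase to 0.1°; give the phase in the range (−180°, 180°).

-51.0 dB, -45.5°

At ω = 2 rad/s:
pole (1 + j2·0.5) = 1 + j1 → |·| ≈ 1.4142, ∠ ≈ 45.00°
pole (1 + j2·0.004) = 1 + j0.008 → |·| ≈ 1, ∠ ≈ 0.46°
|G| = 0.004 · 1 / (1.4142 · 1) ≈ 0.0028285
Gain = 20 log₁₀(0.0028285) ≈ -50.97 dB
∠G = (0°) − (45.00° + 0.46°) = -45.46°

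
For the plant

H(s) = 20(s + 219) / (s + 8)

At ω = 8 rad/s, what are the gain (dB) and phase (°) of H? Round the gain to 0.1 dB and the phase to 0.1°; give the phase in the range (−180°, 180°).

At s = jω = j8:
zero (s+219): 219 + j8 → |·| = √(219²+8²) = √48025 ≈ 219.15, ∠ = arctan(8/219) ≈ 2.09°
pole (s+8): 8 + j8 → |·| = √(8²+8²) = √128 ≈ 11.314, ∠ = arctan(8/8) ≈ 45.00°
|H| = 20 · 219.15 / 11.314 ≈ 387.4
Gain = 20 log₁₀(387.4) ≈ 51.76 dB
∠H = 2.09° − 45.00° = -42.91°

51.8 dB, -42.9°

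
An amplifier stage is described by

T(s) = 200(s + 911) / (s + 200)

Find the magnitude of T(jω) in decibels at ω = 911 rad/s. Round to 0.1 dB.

48.8 dB

At s = jω = j911:
zero (s+911): 911 + j911 → |·| = √(911²+911²) = √1659842 ≈ 1288.3, ∠ = arctan(911/911) ≈ 45.00°
pole (s+200): 200 + j911 → |·| = √(200²+911²) = √869921 ≈ 932.7, ∠ = arctan(911/200) ≈ 77.62°
|T| = 200 · 1288.3 / 932.7 ≈ 276.25
Gain = 20 log₁₀(276.25) ≈ 48.83 dB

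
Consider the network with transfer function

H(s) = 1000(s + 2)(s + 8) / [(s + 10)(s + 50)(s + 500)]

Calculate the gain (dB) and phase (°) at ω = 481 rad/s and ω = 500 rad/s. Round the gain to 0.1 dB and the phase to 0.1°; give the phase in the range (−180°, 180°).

ω = 481: 3.1 dB, -38.0°; ω = 500: 3.0 dB, -39.3°

At s = jω = j481:
zero (s+2): 2 + j481 → |·| = √(2²+481²) = √231365 ≈ 481, ∠ = arctan(481/2) ≈ 89.76°
zero (s+8): 8 + j481 → |·| = √(8²+481²) = √231425 ≈ 481.07, ∠ = arctan(481/8) ≈ 89.05°
pole (s+10): 10 + j481 → |·| = √(10²+481²) = √231461 ≈ 481.1, ∠ = arctan(481/10) ≈ 88.81°
pole (s+50): 50 + j481 → |·| = √(50²+481²) = √233861 ≈ 483.59, ∠ = arctan(481/50) ≈ 84.07°
pole (s+500): 500 + j481 → |·| = √(500²+481²) = √481361 ≈ 693.8, ∠ = arctan(481/500) ≈ 43.89°
|H| = 1000 · 2.3139e+05 / 1.6142e+08 ≈ 1.4335
Gain = 20 log₁₀(1.4335) ≈ 3.13 dB
∠H = 178.81° − 216.77° = -37.96°

At s = jω = j500:
zero (s+2): 2 + j500 → |·| = √(2²+500²) = √250004 ≈ 500, ∠ = arctan(500/2) ≈ 89.77°
zero (s+8): 8 + j500 → |·| = √(8²+500²) = √250064 ≈ 500.06, ∠ = arctan(500/8) ≈ 89.08°
pole (s+10): 10 + j500 → |·| = √(10²+500²) = √250100 ≈ 500.1, ∠ = arctan(500/10) ≈ 88.85°
pole (s+50): 50 + j500 → |·| = √(50²+500²) = √252500 ≈ 502.49, ∠ = arctan(500/50) ≈ 84.29°
pole (s+500): 500 + j500 → |·| = √(500²+500²) = √500000 ≈ 707.11, ∠ = arctan(500/500) ≈ 45.00°
|H| = 1000 · 2.5003e+05 / 1.7769e+08 ≈ 1.4071
Gain = 20 log₁₀(1.4071) ≈ 2.97 dB
∠H = 178.85° − 218.14° = -39.29°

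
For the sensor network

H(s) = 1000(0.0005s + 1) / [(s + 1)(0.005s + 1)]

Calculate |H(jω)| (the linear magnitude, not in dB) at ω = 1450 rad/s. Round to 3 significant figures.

At ω = 1450 rad/s:
zero (1 + j1450·0.0005) = 1 + j0.725 → |·| ≈ 1.2352, ∠ ≈ 35.94°
pole (1 + j1450·1) = 1 + j1450 → |·| ≈ 1450, ∠ ≈ 89.96°
pole (1 + j1450·0.005) = 1 + j7.25 → |·| ≈ 7.3186, ∠ ≈ 82.15°
|H| = 1000 · 1.2352 / (1450 · 7.3186) ≈ 0.1164

0.116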